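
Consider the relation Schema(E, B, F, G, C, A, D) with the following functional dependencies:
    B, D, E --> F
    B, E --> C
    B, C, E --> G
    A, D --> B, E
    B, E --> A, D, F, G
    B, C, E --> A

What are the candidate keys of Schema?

{A, D}⁺ = {A, B, C, D, E, F, G}, which is every attribute, so {A, D} is a candidate key.
{B, E}⁺ = {A, B, C, D, E, F, G}, which is every attribute, so {B, E} is a candidate key.
No proper subset of any of these is a key, and no other minimal superkey exists.

{A, D}, {B, E}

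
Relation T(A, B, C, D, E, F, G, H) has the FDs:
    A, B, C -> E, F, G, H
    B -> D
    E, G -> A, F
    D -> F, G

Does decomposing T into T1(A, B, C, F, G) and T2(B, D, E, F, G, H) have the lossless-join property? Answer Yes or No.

T1 ∩ T2 = {B, F, G}; its closure under F is {B, D, F, G}.
Neither T1 nor T2 is contained in that closure, so the decomposition is lossy.

No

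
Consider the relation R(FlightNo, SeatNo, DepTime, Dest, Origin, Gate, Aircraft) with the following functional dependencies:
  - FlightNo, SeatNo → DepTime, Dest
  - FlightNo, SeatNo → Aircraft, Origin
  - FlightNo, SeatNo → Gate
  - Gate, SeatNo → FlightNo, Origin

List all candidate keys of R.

{FlightNo, SeatNo}, {Gate, SeatNo}

Attributes never on any right-hand side: {SeatNo} — every candidate key must contain it.
Closure of {FlightNo, SeatNo} is {Aircraft, DepTime, Dest, FlightNo, Gate, Origin, SeatNo}, the whole schema; {FlightNo, SeatNo} is a candidate key.
Closure of {Gate, SeatNo} is {Aircraft, DepTime, Dest, FlightNo, Gate, Origin, SeatNo}, the whole schema; {Gate, SeatNo} is a candidate key.
Any other superkey properly contains one of these, so there are no further candidate keys.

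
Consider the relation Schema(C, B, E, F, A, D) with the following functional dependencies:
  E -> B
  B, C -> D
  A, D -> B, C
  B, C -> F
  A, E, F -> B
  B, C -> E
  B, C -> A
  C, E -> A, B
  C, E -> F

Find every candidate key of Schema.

{A, D}, {B, C}, {C, E}

{A, D} is a candidate key since {A, D}⁺ = {A, B, C, D, E, F} covers every attribute.
{B, C} is a candidate key since {B, C}⁺ = {A, B, C, D, E, F} covers every attribute.
{C, E} is a candidate key since {C, E}⁺ = {A, B, C, D, E, F} covers every attribute.
Any other superkey properly contains one of these, so there are no further candidate keys.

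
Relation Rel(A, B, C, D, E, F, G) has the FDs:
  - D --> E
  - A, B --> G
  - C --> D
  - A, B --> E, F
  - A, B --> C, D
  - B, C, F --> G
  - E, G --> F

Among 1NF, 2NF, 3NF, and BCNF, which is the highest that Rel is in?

2NF

Candidate key: {A, B}. Prime attributes: {A, B}.
D --> E: {D}⁺ = {D, E}, which is not all of the attributes, so the left side is not a superkey — BCNF is violated.
Because {E} is non-prime and the left side of D --> E is not a superkey, the relation is not in 3NF.
No proper subset of a key has a non-prime attribute in its closure, so there is no partial dependency; 2NF holds.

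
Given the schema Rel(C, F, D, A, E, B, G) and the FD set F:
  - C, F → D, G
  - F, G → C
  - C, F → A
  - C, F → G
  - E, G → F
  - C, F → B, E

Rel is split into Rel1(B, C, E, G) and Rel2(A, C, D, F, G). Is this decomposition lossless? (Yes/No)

Rel1 ∩ Rel2 = {C, G}; its closure under F is {C, G}.
Rel1 ⊄ {C, G} and Rel2 ⊄ {C, G}, so the split is lossy.

No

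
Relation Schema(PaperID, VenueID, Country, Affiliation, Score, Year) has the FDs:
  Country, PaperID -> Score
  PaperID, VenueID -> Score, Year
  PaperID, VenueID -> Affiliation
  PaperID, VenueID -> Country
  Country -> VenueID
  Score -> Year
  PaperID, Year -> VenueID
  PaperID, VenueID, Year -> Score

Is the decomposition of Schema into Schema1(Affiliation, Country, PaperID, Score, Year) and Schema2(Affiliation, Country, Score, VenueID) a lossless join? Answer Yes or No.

Yes

Common attributes: {Affiliation, Country, Score}; their closure is {Affiliation, Country, Score, VenueID, Year}.
Schema2 is contained in that closure, so Schema1 ∩ Schema2 -> Schema2 holds and the join is lossless.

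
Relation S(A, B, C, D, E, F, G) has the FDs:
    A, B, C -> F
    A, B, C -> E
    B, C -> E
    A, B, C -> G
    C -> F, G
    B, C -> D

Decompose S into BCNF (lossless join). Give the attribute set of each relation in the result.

{A, B, C}; {B, C, D, E}; {C, F, G}

Candidate key of the original relation: {A, B, C}.
{A, B, C, D, E, F, G}: {B, C} determines {B, C, D, E, F, G} here but is not a superkey — split on B, C -> D, E, F, G, giving {B, C, D, E, F, G} and {A, B, C}.
{B, C, D, E, F, G}: {C} determines {C, F, G} here but is not a superkey — split on C -> F, G, giving {C, F, G} and {B, C, D, E}.
{C, F, G} has no BCNF violation.
{B, C, D, E} has no BCNF violation.
{A, B, C} has no BCNF violation.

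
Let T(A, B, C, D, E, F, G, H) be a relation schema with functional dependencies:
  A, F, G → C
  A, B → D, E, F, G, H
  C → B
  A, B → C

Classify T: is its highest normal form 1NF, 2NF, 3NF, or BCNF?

Candidate keys: {A, B}, {A, C}, {A, F, G}. Prime attributes: {A, B, C, F, G}.
C → B: {C}⁺ = {B, C}, which is not all of the attributes, so the left side is not a superkey — BCNF is violated.
Since {B} ⊆ prime attributes and every other non-superkey FD also has a prime right side, the schema is in 3NF.

3NF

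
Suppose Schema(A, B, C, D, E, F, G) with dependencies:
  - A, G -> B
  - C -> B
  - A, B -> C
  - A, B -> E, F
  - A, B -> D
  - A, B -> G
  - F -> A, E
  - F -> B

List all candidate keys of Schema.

{A, B}, {A, C}, {A, G}, {F}

{F}⁺ = {A, B, C, D, E, F, G}, which is every attribute, so {F} is a candidate key.
{A, B}⁺ = {A, B, C, D, E, F, G}, which is every attribute, so {A, B} is a candidate key.
{A, C}⁺ = {A, B, C, D, E, F, G}, which is every attribute, so {A, C} is a candidate key.
{A, G}⁺ = {A, B, C, D, E, F, G}, which is every attribute, so {A, G} is a candidate key.
These are minimal and exhaustive — every other superkey contains one of them.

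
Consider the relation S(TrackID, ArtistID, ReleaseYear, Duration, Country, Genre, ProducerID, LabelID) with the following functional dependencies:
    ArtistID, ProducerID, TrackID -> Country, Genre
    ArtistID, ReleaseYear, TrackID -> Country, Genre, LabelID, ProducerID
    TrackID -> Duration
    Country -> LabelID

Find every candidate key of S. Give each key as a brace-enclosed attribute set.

{ArtistID, ReleaseYear, TrackID}

No FD produces {ArtistID, ReleaseYear, TrackID}, so they must be in every candidate key.
Closure of {ArtistID, ReleaseYear, TrackID} is {ArtistID, Country, Duration, Genre, LabelID, ProducerID, ReleaseYear, TrackID}, the whole schema; {ArtistID, ReleaseYear, TrackID} is a candidate key.
No other minimal set has full closure, so this is the only candidate key.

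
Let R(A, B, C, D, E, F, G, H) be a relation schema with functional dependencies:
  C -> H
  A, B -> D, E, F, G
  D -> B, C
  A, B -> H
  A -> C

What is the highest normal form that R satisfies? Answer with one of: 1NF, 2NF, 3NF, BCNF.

1NF

Candidate keys: {A, B}, {A, D}. Prime attributes: {A, B, D}.
C -> H: {C}⁺ = {C, H}, which is not all of the attributes, so the left side is not a superkey — BCNF is violated.
C -> H has non-prime {H} on the right and a non-superkey on the left, so 3NF fails.
Since {A} ⊂ {A, B} and {A}⁺ ⊇ {C, H} with {C, H} non-prime, there is a partial dependency; 2NF fails.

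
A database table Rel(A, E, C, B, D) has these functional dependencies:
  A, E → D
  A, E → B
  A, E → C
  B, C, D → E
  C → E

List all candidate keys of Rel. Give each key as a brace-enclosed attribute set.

Attributes never on any right-hand side: {A} — every candidate key must contain it.
{A, C}⁺ = {A, B, C, D, E}, which is every attribute, so {A, C} is a candidate key.
{A, E}⁺ = {A, B, C, D, E}, which is every attribute, so {A, E} is a candidate key.
These are minimal and exhaustive — every other superkey contains one of them.

{A, C}, {A, E}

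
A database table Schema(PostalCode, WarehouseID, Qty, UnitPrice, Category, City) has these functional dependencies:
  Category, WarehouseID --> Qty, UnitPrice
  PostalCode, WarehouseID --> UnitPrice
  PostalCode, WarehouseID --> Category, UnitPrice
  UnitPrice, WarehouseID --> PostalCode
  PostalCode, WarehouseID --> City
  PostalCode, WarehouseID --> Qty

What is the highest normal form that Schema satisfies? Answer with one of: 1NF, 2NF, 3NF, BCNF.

Candidate keys: {Category, WarehouseID}, {PostalCode, WarehouseID}, {UnitPrice, WarehouseID}. Prime attributes: {Category, PostalCode, UnitPrice, WarehouseID}.
Every FD has a superkey on the left, so the relation is in BCNF.

BCNF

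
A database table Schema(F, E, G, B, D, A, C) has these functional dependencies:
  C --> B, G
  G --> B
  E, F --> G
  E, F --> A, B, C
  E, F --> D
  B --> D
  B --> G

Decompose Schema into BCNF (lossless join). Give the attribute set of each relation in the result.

{A, C, E, F}; {B, D, G}; {C, G}

Candidate key of the original relation: {E, F}.
{A, B, C, D, E, F, G}: {C} determines {B, C, D, G} here but is not a superkey — split on C --> B, D, G, giving {B, C, D, G} and {A, C, E, F}.
{B, C, D, G}: {G} determines {B, D, G} here but is not a superkey — split on G --> B, D, giving {B, D, G} and {C, G}.
{B, D, G} has no BCNF violation.
{C, G} has no BCNF violation.
{A, C, E, F} has no BCNF violation.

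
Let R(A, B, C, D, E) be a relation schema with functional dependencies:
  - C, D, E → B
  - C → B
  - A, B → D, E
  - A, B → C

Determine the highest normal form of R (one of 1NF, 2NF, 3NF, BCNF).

3NF

Candidate keys: {A, B}, {A, C}. Prime attributes: {A, B, C}.
For C, D, E → B we have {C, D, E}⁺ = {B, C, D, E}; {C, D, E} is not a superkey, so BCNF fails.
Since {B} ⊆ prime attributes and every other non-superkey FD also has a prime right side, the schema is in 3NF.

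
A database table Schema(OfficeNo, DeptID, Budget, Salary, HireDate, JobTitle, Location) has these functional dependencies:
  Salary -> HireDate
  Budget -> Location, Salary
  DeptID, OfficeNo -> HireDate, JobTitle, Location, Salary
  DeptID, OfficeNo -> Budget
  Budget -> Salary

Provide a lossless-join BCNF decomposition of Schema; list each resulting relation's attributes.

{Budget, DeptID, JobTitle, OfficeNo}; {Budget, Location, Salary}; {HireDate, Salary}

Candidate key of the original relation: {DeptID, OfficeNo}.
{Budget, DeptID, HireDate, JobTitle, Location, OfficeNo, Salary}: {Salary} determines {HireDate, Salary} here but is not a superkey — split on Salary -> HireDate, giving {HireDate, Salary} and {Budget, DeptID, JobTitle, Location, OfficeNo, Salary}.
{HireDate, Salary}: every determinant is a superkey — BCNF.
{Budget, DeptID, JobTitle, Location, OfficeNo, Salary}: {Budget} determines {Budget, Location, Salary} here but is not a superkey — split on Budget -> Location, Salary, giving {Budget, Location, Salary} and {Budget, DeptID, JobTitle, OfficeNo}.
{Budget, Location, Salary}: every determinant is a superkey — BCNF.
{Budget, DeptID, JobTitle, OfficeNo}: every determinant is a superkey — BCNF.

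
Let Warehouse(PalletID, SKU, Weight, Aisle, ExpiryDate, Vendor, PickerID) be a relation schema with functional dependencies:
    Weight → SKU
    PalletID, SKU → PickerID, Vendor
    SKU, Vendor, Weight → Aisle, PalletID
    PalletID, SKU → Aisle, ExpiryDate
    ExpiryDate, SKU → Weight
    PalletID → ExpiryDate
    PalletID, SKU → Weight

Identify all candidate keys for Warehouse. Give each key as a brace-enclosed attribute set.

{ExpiryDate, SKU, Vendor}, {PalletID, SKU}, {PalletID, Weight}, {Vendor, Weight}

{PalletID, SKU} is a candidate key since {PalletID, SKU}⁺ = {Aisle, ExpiryDate, PalletID, PickerID, SKU, Vendor, Weight} covers every attribute.
{PalletID, Weight} is a candidate key since {PalletID, Weight}⁺ = {Aisle, ExpiryDate, PalletID, PickerID, SKU, Vendor, Weight} covers every attribute.
{Vendor, Weight} is a candidate key since {Vendor, Weight}⁺ = {Aisle, ExpiryDate, PalletID, PickerID, SKU, Vendor, Weight} covers every attribute.
{ExpiryDate, SKU, Vendor} is a candidate key since {ExpiryDate, SKU, Vendor}⁺ = {Aisle, ExpiryDate, PalletID, PickerID, SKU, Vendor, Weight} covers every attribute.
These are minimal and exhaustive — every other superkey contains one of them.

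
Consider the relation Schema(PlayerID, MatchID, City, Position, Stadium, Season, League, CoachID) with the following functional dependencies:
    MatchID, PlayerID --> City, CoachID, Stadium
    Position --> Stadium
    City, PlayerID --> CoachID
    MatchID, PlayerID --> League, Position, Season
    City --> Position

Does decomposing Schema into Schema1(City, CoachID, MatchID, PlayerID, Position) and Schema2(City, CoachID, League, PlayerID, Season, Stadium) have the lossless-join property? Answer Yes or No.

No

Common attributes: {City, CoachID, PlayerID}; their closure is {City, CoachID, PlayerID, Position, Stadium}.
Neither Schema1 nor Schema2 is contained in that closure, so the decomposition is lossy.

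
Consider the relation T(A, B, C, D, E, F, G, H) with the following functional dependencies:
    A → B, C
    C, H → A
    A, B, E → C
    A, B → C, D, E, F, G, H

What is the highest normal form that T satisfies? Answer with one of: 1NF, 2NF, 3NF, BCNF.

Candidate keys: {A}, {C, H}. Prime attributes: {A, C, H}.
Each dependency's left side is a superkey — BCNF holds.

BCNF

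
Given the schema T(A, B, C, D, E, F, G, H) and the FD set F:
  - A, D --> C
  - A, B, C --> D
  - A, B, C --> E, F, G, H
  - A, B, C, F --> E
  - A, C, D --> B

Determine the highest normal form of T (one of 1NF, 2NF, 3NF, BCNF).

Candidate keys: {A, B, C}, {A, D}. Prime attributes: {A, B, C, D}.
Every FD has a superkey on the left, so the relation is in BCNF.

BCNF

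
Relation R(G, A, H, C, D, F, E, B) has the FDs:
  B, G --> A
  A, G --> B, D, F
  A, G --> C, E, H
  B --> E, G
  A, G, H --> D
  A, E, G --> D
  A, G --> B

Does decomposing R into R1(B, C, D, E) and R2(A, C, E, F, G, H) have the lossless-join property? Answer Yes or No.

No

R1 ∩ R2 = {C, E}; its closure under F is {C, E}.
R1 ⊄ {C, E} and R2 ⊄ {C, E}, so the split is lossy.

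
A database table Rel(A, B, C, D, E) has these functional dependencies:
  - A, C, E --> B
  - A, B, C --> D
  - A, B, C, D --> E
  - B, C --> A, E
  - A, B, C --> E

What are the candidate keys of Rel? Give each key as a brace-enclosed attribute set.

{C} never appears on the right of any FD, so every key must include it.
{B, C} is a candidate key since {B, C}⁺ = {A, B, C, D, E} covers every attribute.
{A, C, E} is a candidate key since {A, C, E}⁺ = {A, B, C, D, E} covers every attribute.
No proper subset of any of these is a key, and no other minimal superkey exists.

{A, C, E}, {B, C}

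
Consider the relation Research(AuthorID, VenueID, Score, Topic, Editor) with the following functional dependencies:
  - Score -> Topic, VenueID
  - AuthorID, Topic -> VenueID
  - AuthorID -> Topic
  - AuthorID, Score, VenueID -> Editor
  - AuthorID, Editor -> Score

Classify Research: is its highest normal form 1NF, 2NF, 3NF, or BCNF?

1NF

Candidate keys: {AuthorID, Editor}, {AuthorID, Score}. Prime attributes: {AuthorID, Editor, Score}.
For Score -> Topic, VenueID we have {Score}⁺ = {Score, Topic, VenueID}; {Score} is not a superkey, so BCNF fails.
Score -> Topic, VenueID determines the non-prime attributes {Topic, VenueID} from a non-superkey — 3NF is violated.
The proper key subset {AuthorID} of {AuthorID, Editor} determines non-prime {Topic, VenueID}, so the relation is not even in 2NF.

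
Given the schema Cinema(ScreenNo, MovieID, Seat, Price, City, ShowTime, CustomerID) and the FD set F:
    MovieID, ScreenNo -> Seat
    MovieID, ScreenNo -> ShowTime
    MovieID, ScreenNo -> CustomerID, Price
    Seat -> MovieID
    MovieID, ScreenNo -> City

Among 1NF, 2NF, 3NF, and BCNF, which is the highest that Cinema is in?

3NF

Candidate keys: {MovieID, ScreenNo}, {ScreenNo, Seat}. Prime attributes: {MovieID, ScreenNo, Seat}.
Seat -> MovieID breaks BCNF: {Seat}⁺ = {MovieID, Seat}, so {Seat} is not a superkey.
Its right-hand attributes {MovieID} are all prime, as are those of every other non-superkey FD — the relation is in 3NF.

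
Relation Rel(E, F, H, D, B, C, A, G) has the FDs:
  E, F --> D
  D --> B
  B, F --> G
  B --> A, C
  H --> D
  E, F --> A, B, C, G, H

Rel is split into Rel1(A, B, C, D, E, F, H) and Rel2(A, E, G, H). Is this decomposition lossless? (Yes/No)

No

Rel1 ∩ Rel2 = {A, E, H}; its closure under F is {A, B, C, D, E, H}.
The closure covers neither Rel1 nor Rel2 entirely; the join is not lossless.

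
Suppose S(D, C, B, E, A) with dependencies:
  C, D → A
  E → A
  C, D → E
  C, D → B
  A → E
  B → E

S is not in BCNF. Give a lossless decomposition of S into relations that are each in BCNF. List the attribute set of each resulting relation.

{A, E}; {B, C, D}; {B, E}

Candidate key of the original relation: {C, D}.
{A, B, C, D, E}: {E} determines {A, E} here but is not a superkey — split on E → A, giving {A, E} and {B, C, D, E}.
{A, E}: every determinant is a superkey — BCNF.
{B, C, D, E}: {B} determines {B, E} here but is not a superkey — split on B → E, giving {B, E} and {B, C, D}.
{B, E}: every determinant is a superkey — BCNF.
{B, C, D}: every determinant is a superkey — BCNF.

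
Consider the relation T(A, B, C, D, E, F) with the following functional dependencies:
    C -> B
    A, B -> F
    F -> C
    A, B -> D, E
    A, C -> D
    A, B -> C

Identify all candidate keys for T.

{A, B}, {A, C}, {A, F}

No FD produces {A}, so it must be in every candidate key.
Closure of {A, B} is {A, B, C, D, E, F}, the whole schema; {A, B} is a candidate key.
Closure of {A, C} is {A, B, C, D, E, F}, the whole schema; {A, C} is a candidate key.
Closure of {A, F} is {A, B, C, D, E, F}, the whole schema; {A, F} is a candidate key.
Any other superkey properly contains one of these, so there are no further candidate keys.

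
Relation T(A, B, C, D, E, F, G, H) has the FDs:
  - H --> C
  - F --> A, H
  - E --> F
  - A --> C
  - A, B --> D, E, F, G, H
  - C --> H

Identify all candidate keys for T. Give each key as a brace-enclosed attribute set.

{B} never appears on the right of any FD, so every key must include it.
{A, B}⁺ = {A, B, C, D, E, F, G, H}, which is every attribute, so {A, B} is a candidate key.
{B, E}⁺ = {A, B, C, D, E, F, G, H}, which is every attribute, so {B, E} is a candidate key.
{B, F}⁺ = {A, B, C, D, E, F, G, H}, which is every attribute, so {B, F} is a candidate key.
These are minimal and exhaustive — every other superkey contains one of them.

{A, B}, {B, E}, {B, F}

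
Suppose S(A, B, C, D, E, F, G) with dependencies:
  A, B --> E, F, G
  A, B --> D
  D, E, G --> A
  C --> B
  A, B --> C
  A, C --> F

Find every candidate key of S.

{A, B}, {A, C}, {B, D, E, G}, {C, D, E, G}

{A, B}⁺ = {A, B, C, D, E, F, G} — all of the relation — so {A, B} is a candidate key.
{A, C}⁺ = {A, B, C, D, E, F, G} — all of the relation — so {A, C} is a candidate key.
{B, D, E, G}⁺ = {A, B, C, D, E, F, G} — all of the relation — so {B, D, E, G} is a candidate key.
{C, D, E, G}⁺ = {A, B, C, D, E, F, G} — all of the relation — so {C, D, E, G} is a candidate key.
Any other superkey properly contains one of these, so there are no further candidate keys.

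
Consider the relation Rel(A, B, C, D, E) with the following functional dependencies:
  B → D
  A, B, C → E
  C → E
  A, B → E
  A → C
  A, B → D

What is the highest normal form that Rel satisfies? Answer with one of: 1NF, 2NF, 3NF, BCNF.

1NF

Candidate key: {A, B}. Prime attributes: {A, B}.
B → D breaks BCNF: {B}⁺ = {B, D}, so {B} is not a superkey.
B → D determines the non-prime attribute {D} from a non-superkey — 3NF is violated.
The proper key subset {A} of {A, B} determines non-prime {C, E}, so the relation is not even in 2NF.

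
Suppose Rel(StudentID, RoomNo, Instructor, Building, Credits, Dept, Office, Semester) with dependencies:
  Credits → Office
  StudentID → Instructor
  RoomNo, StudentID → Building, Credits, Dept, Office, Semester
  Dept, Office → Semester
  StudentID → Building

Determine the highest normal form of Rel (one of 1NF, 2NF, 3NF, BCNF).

Candidate key: {RoomNo, StudentID}. Prime attributes: {RoomNo, StudentID}.
Credits → Office breaks BCNF: {Credits}⁺ = {Credits, Office}, so {Credits} is not a superkey.
Because {Office} is non-prime and the left side of Credits → Office is not a superkey, the relation is not in 3NF.
The proper key subset {StudentID} of {RoomNo, StudentID} determines non-prime {Building, Instructor}, so the relation is not even in 2NF.

1NF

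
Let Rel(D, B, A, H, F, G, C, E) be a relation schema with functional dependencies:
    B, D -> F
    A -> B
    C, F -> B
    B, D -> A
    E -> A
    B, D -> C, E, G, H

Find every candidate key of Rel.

Attributes never on any right-hand side: {D} — every candidate key must contain it.
{A, D}⁺ = {A, B, C, D, E, F, G, H}, which is every attribute, so {A, D} is a candidate key.
{B, D}⁺ = {A, B, C, D, E, F, G, H}, which is every attribute, so {B, D} is a candidate key.
{D, E}⁺ = {A, B, C, D, E, F, G, H}, which is every attribute, so {D, E} is a candidate key.
{C, D, F}⁺ = {A, B, C, D, E, F, G, H}, which is every attribute, so {C, D, F} is a candidate key.
These are minimal and exhaustive — every other superkey contains one of them.

{A, D}, {B, D}, {C, D, F}, {D, E}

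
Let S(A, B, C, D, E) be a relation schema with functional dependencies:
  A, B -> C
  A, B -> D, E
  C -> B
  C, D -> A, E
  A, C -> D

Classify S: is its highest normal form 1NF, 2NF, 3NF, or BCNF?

Candidate keys: {A, B}, {A, C}, {C, D}. Prime attributes: {A, B, C, D}.
C -> B: {C}⁺ = {B, C}, which is not all of the attributes, so the left side is not a superkey — BCNF is violated.
Since {B} ⊆ prime attributes and every other non-superkey FD also has a prime right side, the schema is in 3NF.

3NF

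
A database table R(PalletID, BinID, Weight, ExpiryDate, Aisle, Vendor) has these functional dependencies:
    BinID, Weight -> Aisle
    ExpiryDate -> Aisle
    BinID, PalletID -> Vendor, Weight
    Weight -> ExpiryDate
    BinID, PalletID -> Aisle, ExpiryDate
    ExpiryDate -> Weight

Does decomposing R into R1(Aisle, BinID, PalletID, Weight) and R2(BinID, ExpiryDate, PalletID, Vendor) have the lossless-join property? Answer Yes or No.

Yes

R1 ∩ R2 = {BinID, PalletID}; its closure under F is {Aisle, BinID, ExpiryDate, PalletID, Vendor, Weight}.
This includes all of R1, so the common attributes are a superkey of R1 — the join is lossless.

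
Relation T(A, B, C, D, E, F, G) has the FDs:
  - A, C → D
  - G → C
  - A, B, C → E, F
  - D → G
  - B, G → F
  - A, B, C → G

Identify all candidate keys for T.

{A, B, C}, {A, B, D}, {A, B, G}

No FD produces {A, B}, so they must be in every candidate key.
Closure of {A, B, C} is {A, B, C, D, E, F, G}, the whole schema; {A, B, C} is a candidate key.
Closure of {A, B, D} is {A, B, C, D, E, F, G}, the whole schema; {A, B, D} is a candidate key.
Closure of {A, B, G} is {A, B, C, D, E, F, G}, the whole schema; {A, B, G} is a candidate key.
These are minimal and exhaustive — every other superkey contains one of them.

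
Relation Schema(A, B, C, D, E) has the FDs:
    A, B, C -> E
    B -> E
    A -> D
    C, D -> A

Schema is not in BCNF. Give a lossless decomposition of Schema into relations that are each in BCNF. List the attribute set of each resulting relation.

Candidate keys of the original relation: {A, B, C}, {B, C, D}.
{A, B, C, D, E}: {B} determines {B, E} here but is not a superkey — split on B -> E, giving {B, E} and {A, B, C, D}.
{B, E} is in BCNF.
{A, B, C, D}: {A} determines {A, D} here but is not a superkey — split on A -> D, giving {A, D} and {A, B, C}.
{A, D} is in BCNF.
{A, B, C} is in BCNF.

{A, B, C}; {A, D}; {B, E}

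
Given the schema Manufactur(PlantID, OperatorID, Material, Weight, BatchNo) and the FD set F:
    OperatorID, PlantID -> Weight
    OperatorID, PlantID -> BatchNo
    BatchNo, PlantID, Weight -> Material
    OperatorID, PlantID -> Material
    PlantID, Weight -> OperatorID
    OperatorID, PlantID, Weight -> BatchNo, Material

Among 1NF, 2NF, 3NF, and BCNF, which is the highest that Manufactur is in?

BCNF

Candidate keys: {OperatorID, PlantID}, {PlantID, Weight}. Prime attributes: {OperatorID, PlantID, Weight}.
Each dependency's left side is a superkey — BCNF holds.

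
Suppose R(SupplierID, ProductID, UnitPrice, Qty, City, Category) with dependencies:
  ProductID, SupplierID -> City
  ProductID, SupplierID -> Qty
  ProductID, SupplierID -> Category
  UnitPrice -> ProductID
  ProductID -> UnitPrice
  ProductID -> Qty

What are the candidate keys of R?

{SupplierID} never appears on the right of any FD, so every key must include it.
{ProductID, SupplierID}⁺ = {Category, City, ProductID, Qty, SupplierID, UnitPrice} — all of the relation — so {ProductID, SupplierID} is a candidate key.
{SupplierID, UnitPrice}⁺ = {Category, City, ProductID, Qty, SupplierID, UnitPrice} — all of the relation — so {SupplierID, UnitPrice} is a candidate key.
No proper subset of any of these is a key, and no other minimal superkey exists.

{ProductID, SupplierID}, {SupplierID, UnitPrice}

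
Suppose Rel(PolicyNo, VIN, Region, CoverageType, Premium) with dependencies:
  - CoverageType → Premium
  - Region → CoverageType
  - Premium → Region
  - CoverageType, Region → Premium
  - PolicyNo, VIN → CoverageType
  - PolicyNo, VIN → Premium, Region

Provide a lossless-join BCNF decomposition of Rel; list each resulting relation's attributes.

{CoverageType, PolicyNo, VIN}; {CoverageType, Premium, Region}

Candidate key of the original relation: {PolicyNo, VIN}.
Within {CoverageType, PolicyNo, Premium, Region, VIN}: {CoverageType}⁺ ∩ {CoverageType, PolicyNo, Premium, Region, VIN} = {CoverageType, Premium, Region}, not the whole set, so CoverageType → Premium, Region violates BCNF; decompose into {CoverageType, Premium, Region} and {CoverageType, PolicyNo, VIN}.
{CoverageType, Premium, Region}: every determinant is a superkey — BCNF.
{CoverageType, PolicyNo, VIN}: every determinant is a superkey — BCNF.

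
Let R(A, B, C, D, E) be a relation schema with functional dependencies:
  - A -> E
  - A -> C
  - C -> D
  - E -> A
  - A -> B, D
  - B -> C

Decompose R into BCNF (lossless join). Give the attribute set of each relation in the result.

{A, B, E}; {B, C}; {C, D}

Candidate keys of the original relation: {A}, {E}.
In {A, B, C, D, E}, {C} is not a superkey ({C}⁺ restricted to this set is {C, D}), so split on C -> D into {C, D} and {A, B, C, E}.
{C, D}: every determinant is a superkey — BCNF.
In {A, B, C, E}, {B} is not a superkey ({B}⁺ restricted to this set is {B, C}), so split on B -> C into {B, C} and {A, B, E}.
{B, C}: every determinant is a superkey — BCNF.
{A, B, E}: every determinant is a superkey — BCNF.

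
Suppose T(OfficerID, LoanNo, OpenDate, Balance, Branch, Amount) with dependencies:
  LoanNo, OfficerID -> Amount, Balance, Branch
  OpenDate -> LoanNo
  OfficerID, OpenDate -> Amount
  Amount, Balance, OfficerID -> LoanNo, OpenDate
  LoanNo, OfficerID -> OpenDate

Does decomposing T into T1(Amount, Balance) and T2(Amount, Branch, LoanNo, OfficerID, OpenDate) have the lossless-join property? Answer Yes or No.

No

T1 ∩ T2 = {Amount}; its closure under F is {Amount}.
Neither T1 nor T2 is contained in that closure, so the decomposition is lossy.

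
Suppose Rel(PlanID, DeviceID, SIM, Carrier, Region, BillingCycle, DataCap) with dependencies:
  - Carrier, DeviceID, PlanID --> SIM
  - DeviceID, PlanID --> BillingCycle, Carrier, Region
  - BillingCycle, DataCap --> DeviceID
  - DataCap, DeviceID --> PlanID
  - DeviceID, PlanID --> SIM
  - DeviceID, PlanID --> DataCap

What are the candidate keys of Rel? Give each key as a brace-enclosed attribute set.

Closure of {BillingCycle, DataCap} is {BillingCycle, Carrier, DataCap, DeviceID, PlanID, Region, SIM}, the whole schema; {BillingCycle, DataCap} is a candidate key.
Closure of {DataCap, DeviceID} is {BillingCycle, Carrier, DataCap, DeviceID, PlanID, Region, SIM}, the whole schema; {DataCap, DeviceID} is a candidate key.
Closure of {DeviceID, PlanID} is {BillingCycle, Carrier, DataCap, DeviceID, PlanID, Region, SIM}, the whole schema; {DeviceID, PlanID} is a candidate key.
No proper subset of any of these is a key, and no other minimal superkey exists.

{BillingCycle, DataCap}, {DataCap, DeviceID}, {DeviceID, PlanID}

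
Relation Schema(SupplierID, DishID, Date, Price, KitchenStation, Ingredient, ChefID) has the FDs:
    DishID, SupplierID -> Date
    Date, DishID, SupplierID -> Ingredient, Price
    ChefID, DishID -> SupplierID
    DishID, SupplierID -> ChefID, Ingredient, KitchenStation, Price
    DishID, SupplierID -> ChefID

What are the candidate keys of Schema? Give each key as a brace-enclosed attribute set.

{DishID} never appears on the right of any FD, so every key must include it.
Closure of {ChefID, DishID} is {ChefID, Date, DishID, Ingredient, KitchenStation, Price, SupplierID}, the whole schema; {ChefID, DishID} is a candidate key.
Closure of {DishID, SupplierID} is {ChefID, Date, DishID, Ingredient, KitchenStation, Price, SupplierID}, the whole schema; {DishID, SupplierID} is a candidate key.
No proper subset of any of these is a key, and no other minimal superkey exists.

{ChefID, DishID}, {DishID, SupplierID}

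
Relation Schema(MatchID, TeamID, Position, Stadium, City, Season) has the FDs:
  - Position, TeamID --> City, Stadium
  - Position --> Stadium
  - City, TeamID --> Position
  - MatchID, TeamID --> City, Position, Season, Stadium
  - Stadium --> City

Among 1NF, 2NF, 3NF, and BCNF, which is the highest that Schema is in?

Candidate key: {MatchID, TeamID}. Prime attributes: {MatchID, TeamID}.
Position, TeamID --> City, Stadium breaks BCNF: {Position, TeamID}⁺ = {City, Position, Stadium, TeamID}, so {Position, TeamID} is not a superkey.
Position, TeamID --> City, Stadium determines the non-prime attributes {City, Stadium} from a non-superkey — 3NF is violated.
Checking every proper subset of each key, none determines a non-prime attribute — 2NF is satisfied.

2NF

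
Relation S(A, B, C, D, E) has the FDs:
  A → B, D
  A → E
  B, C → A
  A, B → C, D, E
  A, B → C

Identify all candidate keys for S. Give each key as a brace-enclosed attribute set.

{A}, {B, C}

{A}⁺ = {A, B, C, D, E} — all of the relation — so {A} is a candidate key.
{B, C}⁺ = {A, B, C, D, E} — all of the relation — so {B, C} is a candidate key.
No proper subset of any of these is a key, and no other minimal superkey exists.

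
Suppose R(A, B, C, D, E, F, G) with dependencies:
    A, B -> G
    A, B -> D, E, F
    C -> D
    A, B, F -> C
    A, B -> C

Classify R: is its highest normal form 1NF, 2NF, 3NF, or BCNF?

Candidate key: {A, B}. Prime attributes: {A, B}.
C -> D breaks BCNF: {C}⁺ = {C, D}, so {C} is not a superkey.
C -> D has non-prime {D} on the right and a non-superkey on the left, so 3NF fails.
No non-prime attribute depends on a proper subset of any candidate key, so 2NF holds.

2NF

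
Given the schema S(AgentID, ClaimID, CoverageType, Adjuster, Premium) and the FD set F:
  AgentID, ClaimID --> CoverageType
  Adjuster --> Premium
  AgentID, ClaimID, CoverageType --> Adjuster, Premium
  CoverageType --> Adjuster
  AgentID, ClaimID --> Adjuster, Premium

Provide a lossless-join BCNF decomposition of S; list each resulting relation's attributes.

Candidate key of the original relation: {AgentID, ClaimID}.
Within {Adjuster, AgentID, ClaimID, CoverageType, Premium}: {Adjuster}⁺ ∩ {Adjuster, AgentID, ClaimID, CoverageType, Premium} = {Adjuster, Premium}, not the whole set, so Adjuster --> Premium violates BCNF; decompose into {Adjuster, Premium} and {Adjuster, AgentID, ClaimID, CoverageType}.
{Adjuster, Premium}: every determinant is a superkey — BCNF.
Within {Adjuster, AgentID, ClaimID, CoverageType}: {CoverageType}⁺ ∩ {Adjuster, AgentID, ClaimID, CoverageType} = {Adjuster, CoverageType}, not the whole set, so CoverageType --> Adjuster violates BCNF; decompose into {Adjuster, CoverageType} and {AgentID, ClaimID, CoverageType}.
{Adjuster, CoverageType}: every determinant is a superkey — BCNF.
{AgentID, ClaimID, CoverageType}: every determinant is a superkey — BCNF.

{Adjuster, CoverageType}; {Adjuster, Premium}; {AgentID, ClaimID, CoverageType}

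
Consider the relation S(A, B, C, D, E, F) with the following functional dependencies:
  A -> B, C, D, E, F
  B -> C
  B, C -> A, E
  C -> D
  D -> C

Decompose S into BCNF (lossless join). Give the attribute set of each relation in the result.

{A, B, C, E, F}; {C, D}

Candidate keys of the original relation: {A}, {B}.
{A, B, C, D, E, F}: {C} determines {C, D} here but is not a superkey — split on C -> D, giving {C, D} and {A, B, C, E, F}.
{C, D} is in BCNF.
{A, B, C, E, F} is in BCNF.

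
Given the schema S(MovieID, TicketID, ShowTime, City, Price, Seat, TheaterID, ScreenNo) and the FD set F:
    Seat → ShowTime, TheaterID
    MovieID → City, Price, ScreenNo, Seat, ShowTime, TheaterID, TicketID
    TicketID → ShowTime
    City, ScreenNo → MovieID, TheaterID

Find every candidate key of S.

{City, ScreenNo}, {MovieID}

{MovieID} is a candidate key since {MovieID}⁺ = {City, MovieID, Price, ScreenNo, Seat, ShowTime, TheaterID, TicketID} covers every attribute.
{City, ScreenNo} is a candidate key since {City, ScreenNo}⁺ = {City, MovieID, Price, ScreenNo, Seat, ShowTime, TheaterID, TicketID} covers every attribute.
These are minimal and exhaustive — every other superkey contains one of them.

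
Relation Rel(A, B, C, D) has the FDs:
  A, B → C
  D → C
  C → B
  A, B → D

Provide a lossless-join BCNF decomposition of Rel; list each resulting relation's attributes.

{A, D}; {B, C}; {C, D}

Candidate keys of the original relation: {A, B}, {A, C}, {A, D}.
{A, B, C, D}: {D} determines {B, C, D} here but is not a superkey — split on D → B, C, giving {B, C, D} and {A, D}.
{B, C, D}: {C} determines {B, C} here but is not a superkey — split on C → B, giving {B, C} and {C, D}.
{B, C} is in BCNF.
{C, D} is in BCNF.
{A, D} is in BCNF.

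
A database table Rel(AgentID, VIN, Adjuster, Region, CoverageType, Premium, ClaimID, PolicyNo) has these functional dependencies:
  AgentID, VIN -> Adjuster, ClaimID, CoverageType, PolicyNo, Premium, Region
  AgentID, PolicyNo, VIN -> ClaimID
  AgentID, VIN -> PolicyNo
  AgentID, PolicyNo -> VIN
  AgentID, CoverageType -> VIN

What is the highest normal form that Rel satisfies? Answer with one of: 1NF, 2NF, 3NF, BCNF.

Candidate keys: {AgentID, CoverageType}, {AgentID, PolicyNo}, {AgentID, VIN}. Prime attributes: {AgentID, CoverageType, PolicyNo, VIN}.
The left-hand side of every FD is a superkey, so BCNF is satisfied.

BCNF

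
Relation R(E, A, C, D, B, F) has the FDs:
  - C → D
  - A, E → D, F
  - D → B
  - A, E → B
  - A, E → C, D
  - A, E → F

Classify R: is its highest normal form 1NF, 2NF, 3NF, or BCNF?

Candidate key: {A, E}. Prime attributes: {A, E}.
C → D breaks BCNF: {C}⁺ = {B, C, D}, so {C} is not a superkey.
C → D has non-prime {D} on the right and a non-superkey on the left, so 3NF fails.
Checking every proper subset of each key, none determines a non-prime attribute — 2NF is satisfied.

2NF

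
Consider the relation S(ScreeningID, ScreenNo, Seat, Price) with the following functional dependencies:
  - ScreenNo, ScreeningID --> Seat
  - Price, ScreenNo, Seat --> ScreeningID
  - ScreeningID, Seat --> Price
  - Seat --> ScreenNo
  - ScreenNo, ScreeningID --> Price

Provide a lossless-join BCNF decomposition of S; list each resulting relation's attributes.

{Price, ScreeningID, Seat}; {ScreenNo, Seat}

Candidate keys of the original relation: {Price, Seat}, {ScreenNo, ScreeningID}, {ScreeningID, Seat}.
In {Price, ScreenNo, ScreeningID, Seat}, {Seat} is not a superkey ({Seat}⁺ restricted to this set is {ScreenNo, Seat}), so split on Seat --> ScreenNo into {ScreenNo, Seat} and {Price, ScreeningID, Seat}.
{ScreenNo, Seat} has no BCNF violation.
{Price, ScreeningID, Seat} has no BCNF violation.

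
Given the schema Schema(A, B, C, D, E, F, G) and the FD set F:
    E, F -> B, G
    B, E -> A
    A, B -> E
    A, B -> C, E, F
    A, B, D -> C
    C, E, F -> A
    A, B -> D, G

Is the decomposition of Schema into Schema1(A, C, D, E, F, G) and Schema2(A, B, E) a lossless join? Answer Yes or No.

Schema1 ∩ Schema2 = {A, E}; its closure under F is {A, E}.
Schema1 ⊄ {A, E} and Schema2 ⊄ {A, E}, so the split is lossy.

No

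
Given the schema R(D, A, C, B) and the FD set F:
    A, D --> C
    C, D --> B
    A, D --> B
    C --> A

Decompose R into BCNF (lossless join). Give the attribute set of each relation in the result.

{A, C}; {B, C, D}

Candidate keys of the original relation: {A, D}, {C, D}.
{A, B, C, D}: {C} determines {A, C} here but is not a superkey — split on C --> A, giving {A, C} and {B, C, D}.
{A, C} is in BCNF.
{B, C, D} is in BCNF.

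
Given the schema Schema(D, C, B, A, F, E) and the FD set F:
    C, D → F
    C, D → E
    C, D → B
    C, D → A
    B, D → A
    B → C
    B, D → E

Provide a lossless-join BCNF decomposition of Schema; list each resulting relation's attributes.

Candidate keys of the original relation: {B, D}, {C, D}.
{A, B, C, D, E, F}: {B} determines {B, C} here but is not a superkey — split on B → C, giving {B, C} and {A, B, D, E, F}.
{B, C} is in BCNF.
{A, B, D, E, F} is in BCNF.

{A, B, D, E, F}; {B, C}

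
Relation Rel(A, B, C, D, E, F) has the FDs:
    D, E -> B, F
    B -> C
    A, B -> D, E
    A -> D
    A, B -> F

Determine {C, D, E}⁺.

Start with {C, D, E}.
D, E -> B, F applies; add {B, F} → now {B, C, D, E, F}.
No further FD applies.

{B, C, D, E, F}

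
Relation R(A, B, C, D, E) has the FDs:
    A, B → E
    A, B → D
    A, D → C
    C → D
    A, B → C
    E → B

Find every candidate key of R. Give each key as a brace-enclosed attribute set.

{A, B}, {A, E}

{A} never appears on the right of any FD, so every key must include it.
{A, B} is a candidate key since {A, B}⁺ = {A, B, C, D, E} covers every attribute.
{A, E} is a candidate key since {A, E}⁺ = {A, B, C, D, E} covers every attribute.
These are minimal and exhaustive — every other superkey contains one of them.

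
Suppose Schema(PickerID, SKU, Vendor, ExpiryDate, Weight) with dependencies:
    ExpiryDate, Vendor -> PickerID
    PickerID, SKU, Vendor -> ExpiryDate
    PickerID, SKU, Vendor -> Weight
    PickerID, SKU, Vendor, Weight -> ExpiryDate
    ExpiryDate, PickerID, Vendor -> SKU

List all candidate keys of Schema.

{ExpiryDate, Vendor}, {PickerID, SKU, Vendor}

No FD produces {Vendor}, so it must be in every candidate key.
{ExpiryDate, Vendor}⁺ = {ExpiryDate, PickerID, SKU, Vendor, Weight} — all of the relation — so {ExpiryDate, Vendor} is a candidate key.
{PickerID, SKU, Vendor}⁺ = {ExpiryDate, PickerID, SKU, Vendor, Weight} — all of the relation — so {PickerID, SKU, Vendor} is a candidate key.
Any other superkey properly contains one of these, so there are no further candidate keys.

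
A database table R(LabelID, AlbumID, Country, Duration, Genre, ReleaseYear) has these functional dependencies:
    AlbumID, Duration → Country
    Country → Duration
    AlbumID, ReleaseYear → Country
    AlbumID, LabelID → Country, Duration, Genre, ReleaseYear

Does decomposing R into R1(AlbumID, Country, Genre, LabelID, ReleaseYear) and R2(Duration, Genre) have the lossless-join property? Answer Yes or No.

The shared attributes are {Genre} and {Genre}⁺ = {Genre}.
The closure covers neither R1 nor R2 entirely; the join is not lossless.

No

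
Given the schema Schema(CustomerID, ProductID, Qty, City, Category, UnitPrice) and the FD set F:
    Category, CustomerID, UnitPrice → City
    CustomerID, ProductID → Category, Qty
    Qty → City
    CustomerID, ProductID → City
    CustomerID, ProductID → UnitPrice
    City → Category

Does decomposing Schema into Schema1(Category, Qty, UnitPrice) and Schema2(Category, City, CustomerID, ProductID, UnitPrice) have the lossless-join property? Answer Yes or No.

Schema1 ∩ Schema2 = {Category, UnitPrice}; its closure under F is {Category, UnitPrice}.
Schema1 ⊄ {Category, UnitPrice} and Schema2 ⊄ {Category, UnitPrice}, so the split is lossy.

No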